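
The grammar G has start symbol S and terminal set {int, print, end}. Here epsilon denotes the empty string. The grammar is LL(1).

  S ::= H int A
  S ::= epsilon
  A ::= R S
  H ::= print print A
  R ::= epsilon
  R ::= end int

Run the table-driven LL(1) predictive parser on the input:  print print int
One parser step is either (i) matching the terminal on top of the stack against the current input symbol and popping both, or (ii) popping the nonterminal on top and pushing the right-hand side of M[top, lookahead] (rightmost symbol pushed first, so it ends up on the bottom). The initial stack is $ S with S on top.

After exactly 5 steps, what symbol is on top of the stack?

R

step 1: stack=$ S  input=print print int $  — expand S ::= H int A
step 2: stack=$ A int H  input=print print int $  — expand H ::= print print A
step 3: stack=$ A int A print print  input=print print int $  — match print
step 4: stack=$ A int A print  input=print int $  — match print
step 5: stack=$ A int A  input=int $  — expand A ::= R S
Stack after step 5: $ A int S R (top = R).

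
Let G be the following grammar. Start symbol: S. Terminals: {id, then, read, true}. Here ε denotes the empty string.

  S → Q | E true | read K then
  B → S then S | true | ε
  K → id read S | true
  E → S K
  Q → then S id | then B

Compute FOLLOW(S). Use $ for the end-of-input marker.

FIRST(K): from K→id read S we get {id}; from K→true we get {true}. So FIRST(K) = {id, true}.
FIRST(Q): from Q→then S id we get {then}; from Q→then B we get {then}. So FIRST(Q) = {then}.
FIRST(S): from S→Q we get {then}; from S→E true we get {read, then}; from S→read K then we get {read}. So FIRST(S) = {read, then}.
FIRST(B): from B→S then S we get {read, then}; from B→true we get {true}; from B→ε we get {ε}. So FIRST(B) = {ε, read, then, true}.
FIRST(E): from E→S K we get {read, then}. So FIRST(E) = {read, then}.
FOLLOW(S) includes $ since S is the start symbol.
FOLLOW(E): in S→E true, E is followed by true with FIRST {true}. Thus FOLLOW(E) = {true}.
FOLLOW(K): in S→read K then, K is followed by then with FIRST {then}; in E→S K, the suffix after K is empty, so FOLLOW(K) ⊇ FOLLOW(E) = {true}. Thus FOLLOW(K) = {then, true}.
FOLLOW(S): in B→S then S (occurrence 1), S is followed by then S with FIRST {then}; in B→S then S (occurrence 2), the suffix after S is empty, so FOLLOW(S) ⊇ FOLLOW(B) = {$, id, then, true}; in K→id read S, the suffix after S is empty, so FOLLOW(S) ⊇ FOLLOW(K) = {then, true}; in E→S K, S is followed by K with FIRST {id, true}; in Q→then S id, S is followed by id with FIRST {id}. Thus FOLLOW(S) = {$, id, then, true}.
FOLLOW(Q): in S→Q, the suffix after Q is empty, so FOLLOW(Q) ⊇ FOLLOW(S) = {$, id, then, true}. Thus FOLLOW(Q) = {$, id, then, true}.
FOLLOW(B): in Q→then B, the suffix after B is empty, so FOLLOW(B) ⊇ FOLLOW(Q) = {$, id, then, true}. Thus FOLLOW(B) = {$, id, then, true}.

{$, id, then, true}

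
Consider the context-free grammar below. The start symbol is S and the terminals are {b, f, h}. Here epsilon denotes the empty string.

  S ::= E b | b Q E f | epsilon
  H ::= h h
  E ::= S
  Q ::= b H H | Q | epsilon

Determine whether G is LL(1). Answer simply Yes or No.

FIRST(S) = {epsilon, b}
FIRST(H) = {h}
FIRST(E) = {epsilon, b}
FIRST(Q) = {epsilon, b}
FOLLOW(S) = {$, b, f}
FOLLOW(H) = {b, f, h}
FOLLOW(E) = {b, f}
FOLLOW(Q) = {b, f}
Cell M[Q, b] receives both Q ::= b H H and Q ::= Q and Q ::= epsilon — the grammar is not LL(1).

No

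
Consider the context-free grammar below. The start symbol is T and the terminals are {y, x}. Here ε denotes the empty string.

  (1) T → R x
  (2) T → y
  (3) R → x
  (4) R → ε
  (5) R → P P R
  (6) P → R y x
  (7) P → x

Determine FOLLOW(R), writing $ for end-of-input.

{x, y}

FIRST(T): from T→R x we get {x, y}; from T→y we get {y}. So FIRST(T) = {x, y}.
FIRST(R): from R→x we get {x}; from R→ε we get {ε}; from R→P P R we get {x, y}. So FIRST(R) = {ε, x, y}.
FIRST(P): from P→R y x we get {x, y}; from P→x we get {x}. So FIRST(P) = {x, y}.
FOLLOW(T) includes $ since T is the start symbol.
FOLLOW(T): T appears on no right-hand side. Thus FOLLOW(T) = {$}.
FOLLOW(R): in T→R x, R is followed by x with FIRST {x}; in R→P P R, the suffix after R is empty (adds nothing new); in P→R y x, R is followed by y x with FIRST {y}. Thus FOLLOW(R) = {x, y}.
FOLLOW(P): in R→P P R (occurrence 1), P is followed by P R with FIRST {x, y}; in R→P P R (occurrence 2), P is followed by R with FIRST {ε, x, y}; in R→P P R (occurrence 2), the suffix after P is nullable, so FOLLOW(P) ⊇ FOLLOW(R) = {x, y}. Thus FOLLOW(P) = {x, y}.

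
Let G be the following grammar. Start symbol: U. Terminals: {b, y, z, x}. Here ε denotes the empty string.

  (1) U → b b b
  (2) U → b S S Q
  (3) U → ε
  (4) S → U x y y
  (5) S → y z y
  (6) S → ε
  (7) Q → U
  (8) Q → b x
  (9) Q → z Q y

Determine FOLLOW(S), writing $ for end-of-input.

{$, b, x, y, z}

FIRST(U) = {ε, b}
FIRST(S) = {ε, b, x, y}  (via U x y y)
FIRST(Q) = {ε, b, z}  (via U)
FOLLOW(U) includes $ since U is the start symbol.
FOLLOW(U): in S→U x y y, U is followed by x y y with FIRST {x}; in Q→U, the suffix after U is empty, so FOLLOW(U) ⊇ FOLLOW(Q) = {$, x, y}. Thus FOLLOW(U) = {$, x, y}.
FOLLOW(S): in U→b S S Q (occurrence 1), S is followed by S Q with FIRST {ε, b, x, y, z}; in U→b S S Q (occurrence 1), the suffix after S is nullable, so FOLLOW(S) ⊇ FOLLOW(U) = {$, x, y}; in U→b S S Q (occurrence 2), S is followed by Q with FIRST {ε, b, z}; in U→b S S Q (occurrence 2), the suffix after S is nullable, so FOLLOW(S) ⊇ FOLLOW(U) = {$, x, y}. Thus FOLLOW(S) = {$, b, x, y, z}.
FOLLOW(Q): in U→b S S Q, the suffix after Q is empty, so FOLLOW(Q) ⊇ FOLLOW(U) = {$, x, y}; in Q→z Q y, Q is followed by y with FIRST {y}. Thus FOLLOW(Q) = {$, x, y}.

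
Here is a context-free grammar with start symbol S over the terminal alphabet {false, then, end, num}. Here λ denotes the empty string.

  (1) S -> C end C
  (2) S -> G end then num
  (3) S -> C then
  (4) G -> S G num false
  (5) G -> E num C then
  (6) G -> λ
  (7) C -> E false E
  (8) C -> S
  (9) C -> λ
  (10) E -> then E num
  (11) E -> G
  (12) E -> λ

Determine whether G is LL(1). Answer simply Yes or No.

No

FIRST(S) = {end, false, num, then}
FIRST(G) = {λ, end, false, num, then}
FIRST(C) = {λ, end, false, num, then}
FIRST(E) = {λ, end, false, num, then}
FOLLOW(S) = {$, end, false, num, then}
FOLLOW(G) = {$, end, false, num, then}
FOLLOW(C) = {$, end, false, num, then}
FOLLOW(E) = {$, end, false, num, then}
Cell M[C, end] receives both C -> E false E and C -> S and C -> λ — the grammar is not LL(1).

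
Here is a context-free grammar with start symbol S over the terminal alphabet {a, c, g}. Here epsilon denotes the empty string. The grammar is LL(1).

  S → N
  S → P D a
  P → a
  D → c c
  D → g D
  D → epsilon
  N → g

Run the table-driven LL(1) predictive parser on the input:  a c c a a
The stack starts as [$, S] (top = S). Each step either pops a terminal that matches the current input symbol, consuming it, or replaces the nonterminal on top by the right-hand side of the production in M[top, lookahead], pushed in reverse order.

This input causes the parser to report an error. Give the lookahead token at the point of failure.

a

     Stack    Input        Action
  1  $ S      a c c a a $  expand S → P D a
  2  $ a D P  a c c a a $  expand P → a
  3  $ a D a  a c c a a $  match a
  4  $ a D    c c a a $    expand D → c c
  5  $ a c c  c c a a $    match c
  6  $ a c    c a a $      match c
  7  $ a      a a $        match a
  8  $        a $          error: stack empty but input remains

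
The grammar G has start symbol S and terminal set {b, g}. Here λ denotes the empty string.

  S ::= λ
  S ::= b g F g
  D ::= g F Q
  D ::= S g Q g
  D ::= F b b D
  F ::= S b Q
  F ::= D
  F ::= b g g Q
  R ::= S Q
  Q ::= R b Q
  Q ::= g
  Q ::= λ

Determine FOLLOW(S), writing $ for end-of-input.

FIRST(S): from S::=λ we get {λ}; from S::=b g F g we get {b}. So FIRST(S) = {λ, b}.
FIRST(D): from D::=g F Q we get {g}; from D::=S g Q g we get {b, g}; from D::=F b b D we get {b, g}. So FIRST(D) = {b, g}.
FIRST(F): from F::=S b Q we get {b}; from F::=D we get {b, g}; from F::=b g g Q we get {b}. So FIRST(F) = {b, g}.
FIRST(R): from R::=S Q we get {λ, b, g}. So FIRST(R) = {λ, b, g}.
FIRST(Q): from Q::=R b Q we get {b, g}; from Q::=g we get {g}; from Q::=λ we get {λ}. So FIRST(Q) = {λ, b, g}.
FOLLOW(S) includes $ since S is the start symbol.
FOLLOW(R): in Q::=R b Q, R is followed by b Q with FIRST {b}. Thus FOLLOW(R) = {b}.
FOLLOW(S): in D::=S g Q g, S is followed by g Q g with FIRST {g}; in F::=S b Q, S is followed by b Q with FIRST {b}; in R::=S Q, S is followed by Q with FIRST {λ, b, g}; in R::=S Q, the suffix after S is nullable, so FOLLOW(S) ⊇ FOLLOW(R) = {b}. Thus FOLLOW(S) = {$, b, g}.
FOLLOW(D): in D::=F b b D, the suffix after D is empty (adds nothing new); in F::=D, the suffix after D is empty, so FOLLOW(D) ⊇ FOLLOW(F) = {b, g}. Thus FOLLOW(D) = {b, g}.
FOLLOW(F): in S::=b g F g, F is followed by g with FIRST {g}; in D::=g F Q, F is followed by Q with FIRST {λ, b, g}; in D::=g F Q, the suffix after F is nullable, so FOLLOW(F) ⊇ FOLLOW(D) = {b, g}; in D::=F b b D, F is followed by b b D with FIRST {b}. Thus FOLLOW(F) = {b, g}.
FOLLOW(Q): in D::=g F Q, the suffix after Q is empty, so FOLLOW(Q) ⊇ FOLLOW(D) = {b, g}; in D::=S g Q g, Q is followed by g with FIRST {g}; in F::=S b Q, the suffix after Q is empty, so FOLLOW(Q) ⊇ FOLLOW(F) = {b, g}; in F::=b g g Q, the suffix after Q is empty, so FOLLOW(Q) ⊇ FOLLOW(F) = {b, g}; in R::=S Q, the suffix after Q is empty, so FOLLOW(Q) ⊇ FOLLOW(R) = {b}; in Q::=R b Q, the suffix after Q is empty (adds nothing new). Thus FOLLOW(Q) = {b, g}.

{$, b, g}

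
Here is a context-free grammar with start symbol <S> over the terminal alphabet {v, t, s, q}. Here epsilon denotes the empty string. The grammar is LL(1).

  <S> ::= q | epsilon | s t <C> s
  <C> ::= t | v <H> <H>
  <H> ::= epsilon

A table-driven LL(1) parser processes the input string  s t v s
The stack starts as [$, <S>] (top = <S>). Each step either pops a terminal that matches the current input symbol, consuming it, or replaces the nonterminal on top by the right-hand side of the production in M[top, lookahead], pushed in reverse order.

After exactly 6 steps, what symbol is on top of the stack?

step 1: stack=$ <S>  input=s t v s $  — expand <S> ::= s t <C> s
step 2: stack=$ s <C> t s  input=s t v s $  — match s
step 3: stack=$ s <C> t  input=t v s $  — match t
step 4: stack=$ s <C>  input=v s $  — expand <C> ::= v <H> <H>
step 5: stack=$ s <H> <H> v  input=v s $  — match v
step 6: stack=$ s <H> <H>  input=s $  — expand <H> ::= epsilon
Stack after step 6: $ s <H> (top = <H>).

<H>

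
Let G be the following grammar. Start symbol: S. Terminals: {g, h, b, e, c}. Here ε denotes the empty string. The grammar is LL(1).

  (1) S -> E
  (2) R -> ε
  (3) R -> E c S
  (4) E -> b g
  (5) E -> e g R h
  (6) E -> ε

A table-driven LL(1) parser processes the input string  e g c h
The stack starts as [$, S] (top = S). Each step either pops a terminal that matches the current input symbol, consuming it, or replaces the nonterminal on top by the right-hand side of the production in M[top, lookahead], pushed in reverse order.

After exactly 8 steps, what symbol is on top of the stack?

     Stack      Input      Action
  1  $ S        e g c h $  expand S -> E
  2  $ E        e g c h $  expand E -> e g R h
  3  $ h R g e  e g c h $  match e
  4  $ h R g    g c h $    match g
  5  $ h R      c h $      expand R -> E c S
  6  $ h S c E  c h $      expand E -> ε
  7  $ h S c    c h $      match c
  8  $ h S      h $        expand S -> E
Stack after step 8: $ h E (top = E).

E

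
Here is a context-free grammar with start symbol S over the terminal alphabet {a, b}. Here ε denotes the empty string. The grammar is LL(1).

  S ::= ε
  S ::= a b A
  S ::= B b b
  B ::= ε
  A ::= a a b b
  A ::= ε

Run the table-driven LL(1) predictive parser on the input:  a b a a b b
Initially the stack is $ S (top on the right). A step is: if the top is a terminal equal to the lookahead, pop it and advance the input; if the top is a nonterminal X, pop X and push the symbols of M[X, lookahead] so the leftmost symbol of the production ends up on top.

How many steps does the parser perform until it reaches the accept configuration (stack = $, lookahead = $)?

     Stack      Input          Action
  1  $ S        a b a a b b $  expand S ::= a b A
  2  $ A b a    a b a a b b $  match a
  3  $ A b      b a a b b $    match b
  4  $ A        a a b b $      expand A ::= a a b b
  5  $ b b a a  a a b b $      match a
  6  $ b b a    a b b $        match a
  7  $ b b      b b $          match b
  8  $ b        b $            match b
Accept reached after 8 steps.

8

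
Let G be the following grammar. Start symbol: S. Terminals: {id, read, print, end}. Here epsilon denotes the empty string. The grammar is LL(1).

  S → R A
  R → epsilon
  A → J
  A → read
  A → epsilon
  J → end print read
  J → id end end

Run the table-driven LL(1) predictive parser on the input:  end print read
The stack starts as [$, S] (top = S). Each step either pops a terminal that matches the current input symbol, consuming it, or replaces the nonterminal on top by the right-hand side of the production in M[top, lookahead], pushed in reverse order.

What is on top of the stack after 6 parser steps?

read

     Stack             Input             Action
  1  $ S               end print read $  expand S → R A
  2  $ A R             end print read $  expand R → epsilon
  3  $ A               end print read $  expand A → J
  4  $ J               end print read $  expand J → end print read
  5  $ read print end  end print read $  match end
  6  $ read print      print read $      match print
Stack after step 6: $ read (top = read).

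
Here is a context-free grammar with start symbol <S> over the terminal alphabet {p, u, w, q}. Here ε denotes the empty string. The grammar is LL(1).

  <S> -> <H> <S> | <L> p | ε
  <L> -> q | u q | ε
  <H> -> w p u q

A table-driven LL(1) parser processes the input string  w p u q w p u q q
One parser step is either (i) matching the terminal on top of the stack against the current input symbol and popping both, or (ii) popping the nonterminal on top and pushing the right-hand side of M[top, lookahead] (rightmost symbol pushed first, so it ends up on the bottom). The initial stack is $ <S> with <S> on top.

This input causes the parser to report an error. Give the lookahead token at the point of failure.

step 1: stack=$ <S>  input=w p u q w p u q q $  — expand <S> -> <H> <S>
step 2: stack=$ <S> <H>  input=w p u q w p u q q $  — expand <H> -> w p u q
step 3: stack=$ <S> q u p w  input=w p u q w p u q q $  — match w
step 4: stack=$ <S> q u p  input=p u q w p u q q $  — match p
step 5: stack=$ <S> q u  input=u q w p u q q $  — match u
step 6: stack=$ <S> q  input=q w p u q q $  — match q
step 7: stack=$ <S>  input=w p u q q $  — expand <S> -> <H> <S>
step 8: stack=$ <S> <H>  input=w p u q q $  — expand <H> -> w p u q
step 9: stack=$ <S> q u p w  input=w p u q q $  — match w
step 10: stack=$ <S> q u p  input=p u q q $  — match p
step 11: stack=$ <S> q u  input=u q q $  — match u
step 12: stack=$ <S> q  input=q q $  — match q
step 13: stack=$ <S>  input=q $  — expand <S> -> <L> p
step 14: stack=$ p <L>  input=q $  — expand <L> -> q
step 15: stack=$ p q  input=q $  — match q
step 16: stack=$ p  input=$  — error: top is terminal p but lookahead is $

$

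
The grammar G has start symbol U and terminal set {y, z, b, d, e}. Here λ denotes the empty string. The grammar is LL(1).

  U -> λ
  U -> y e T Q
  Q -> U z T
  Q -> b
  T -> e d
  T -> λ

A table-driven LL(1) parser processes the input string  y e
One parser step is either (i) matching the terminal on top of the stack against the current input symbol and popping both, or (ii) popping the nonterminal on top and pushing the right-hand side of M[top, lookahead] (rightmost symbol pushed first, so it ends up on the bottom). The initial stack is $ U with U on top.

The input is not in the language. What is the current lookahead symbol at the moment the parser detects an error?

$

step 1: stack=$ U  input=y e $  — expand U -> y e T Q
step 2: stack=$ Q T e y  input=y e $  — match y
step 3: stack=$ Q T e  input=e $  — match e
step 4: stack=$ Q T  input=$  — expand T -> λ
step 5: stack=$ Q  input=$  — error: M[Q, $] is empty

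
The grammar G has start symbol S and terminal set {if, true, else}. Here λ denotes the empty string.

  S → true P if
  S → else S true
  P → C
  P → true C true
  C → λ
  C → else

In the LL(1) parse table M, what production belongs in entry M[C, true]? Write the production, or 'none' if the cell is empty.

C → λ

FIRST(S): from S→true P if we get {true}; from S→else S true we get {else}. So FIRST(S) = {else, true}.
FIRST(C): from C→λ we get {λ}; from C→else we get {else}. So FIRST(C) = {λ, else}.
FIRST(P): from P→C we get {λ, else}; from P→true C true we get {true}. So FIRST(P) = {λ, else, true}.
FOLLOW(S) includes $ since S is the start symbol.
FOLLOW(P): in S→true P if, P is followed by if with FIRST {if}. Thus FOLLOW(P) = {if}.
FOLLOW(C): in P→C, the suffix after C is empty, so FOLLOW(C) ⊇ FOLLOW(P) = {if}; in P→true C true, C is followed by true with FIRST {true}. Thus FOLLOW(C) = {if, true}.
For C → λ: FIRST(λ) = {λ}, so it goes in M[C, t] for t ∈ {}; since λ ∈ FIRST, also for every t ∈ FOLLOW(C) = {if, true}.
For C → else: FIRST(else) = {else}, so it goes in M[C, t] for t ∈ {else}.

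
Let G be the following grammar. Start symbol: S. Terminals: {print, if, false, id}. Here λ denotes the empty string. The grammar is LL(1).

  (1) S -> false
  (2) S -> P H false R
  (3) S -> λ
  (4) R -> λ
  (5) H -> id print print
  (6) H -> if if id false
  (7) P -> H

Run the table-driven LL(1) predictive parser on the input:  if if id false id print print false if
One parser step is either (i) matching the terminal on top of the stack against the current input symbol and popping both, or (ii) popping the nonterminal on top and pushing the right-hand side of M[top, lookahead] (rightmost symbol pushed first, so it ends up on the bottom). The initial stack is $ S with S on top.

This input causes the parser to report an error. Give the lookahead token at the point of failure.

if

step 1: stack=$ S  input=if if id false id print print false if $  — expand S -> P H false R
step 2: stack=$ R false H P  input=if if id false id print print false if $  — expand P -> H
step 3: stack=$ R false H H  input=if if id false id print print false if $  — expand H -> if if id false
step 4: stack=$ R false H false id if if  input=if if id false id print print false if $  — match if
step 5: stack=$ R false H false id if  input=if id false id print print false if $  — match if
step 6: stack=$ R false H false id  input=id false id print print false if $  — match id
step 7: stack=$ R false H false  input=false id print print false if $  — match false
step 8: stack=$ R false H  input=id print print false if $  — expand H -> id print print
step 9: stack=$ R false print print id  input=id print print false if $  — match id
step 10: stack=$ R false print print  input=print print false if $  — match print
step 11: stack=$ R false print  input=print false if $  — match print
step 12: stack=$ R false  input=false if $  — match false
step 13: stack=$ R  input=if $  — error: M[R, if] is empty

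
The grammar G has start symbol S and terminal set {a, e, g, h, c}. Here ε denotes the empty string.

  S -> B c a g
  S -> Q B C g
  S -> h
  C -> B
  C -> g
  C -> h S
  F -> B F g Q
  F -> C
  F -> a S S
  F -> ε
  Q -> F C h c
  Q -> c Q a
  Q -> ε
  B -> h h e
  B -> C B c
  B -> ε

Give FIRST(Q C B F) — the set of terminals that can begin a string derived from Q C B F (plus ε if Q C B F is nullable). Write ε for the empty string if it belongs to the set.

FIRST(S) = {a, c, g, h}  (via B c a g, Q B C g)
FIRST(C) = {ε, c, g, h}  (via B)
FIRST(B) = {ε, c, g, h}  (via C B c)
FIRST(F) = {ε, a, c, g, h}  (via B F g Q, C)
FIRST(Q) = {ε, a, c, g, h}  (via F C h c)
FIRST(Q C B F): take FIRST of each symbol in turn, carrying on past any symbol whose FIRST contains ε; result {ε, a, c, g, h}.

{ε, a, c, g, h}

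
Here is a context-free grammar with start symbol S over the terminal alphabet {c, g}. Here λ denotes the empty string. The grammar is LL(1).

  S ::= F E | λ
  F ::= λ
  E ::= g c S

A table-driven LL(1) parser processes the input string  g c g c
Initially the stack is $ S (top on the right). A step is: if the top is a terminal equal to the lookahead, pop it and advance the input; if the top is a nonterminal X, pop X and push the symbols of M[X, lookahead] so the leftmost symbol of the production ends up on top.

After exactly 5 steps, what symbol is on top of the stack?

S

     Stack    Input      Action
  1  $ S      g c g c $  expand S ::= F E
  2  $ E F    g c g c $  expand F ::= λ
  3  $ E      g c g c $  expand E ::= g c S
  4  $ S c g  g c g c $  match g
  5  $ S c    c g c $    match c
Stack after step 5: $ S (top = S).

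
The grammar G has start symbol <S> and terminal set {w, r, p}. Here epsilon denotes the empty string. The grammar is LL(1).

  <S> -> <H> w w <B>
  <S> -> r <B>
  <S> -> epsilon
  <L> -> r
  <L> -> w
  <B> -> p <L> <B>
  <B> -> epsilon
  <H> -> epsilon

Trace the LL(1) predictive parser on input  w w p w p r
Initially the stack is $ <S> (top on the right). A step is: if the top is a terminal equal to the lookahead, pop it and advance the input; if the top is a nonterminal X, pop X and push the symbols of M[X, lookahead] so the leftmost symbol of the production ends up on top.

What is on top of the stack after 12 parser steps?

<B>

      Stack          Input          Action
   1  $ <S>          w w p w p r $  expand <S> -> <H> w w <B>
   2  $ <B> w w <H>  w w p w p r $  expand <H> -> epsilon
   3  $ <B> w w      w w p w p r $  match w
   4  $ <B> w        w p w p r $    match w
   5  $ <B>          p w p r $      expand <B> -> p <L> <B>
   6  $ <B> <L> p    p w p r $      match p
   7  $ <B> <L>      w p r $        expand <L> -> w
   8  $ <B> w        w p r $        match w
   9  $ <B>          p r $          expand <B> -> p <L> <B>
  10  $ <B> <L> p    p r $          match p
  11  $ <B> <L>      r $            expand <L> -> r
  12  $ <B> r        r $            match r
Stack after step 12: $ <B> (top = <B>).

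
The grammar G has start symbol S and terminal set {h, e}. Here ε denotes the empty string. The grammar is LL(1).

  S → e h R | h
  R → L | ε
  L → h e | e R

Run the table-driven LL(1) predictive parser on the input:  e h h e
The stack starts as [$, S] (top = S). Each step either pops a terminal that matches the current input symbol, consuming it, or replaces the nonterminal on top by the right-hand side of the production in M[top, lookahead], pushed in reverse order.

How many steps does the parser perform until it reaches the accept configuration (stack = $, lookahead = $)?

step 1: stack=$ S  input=e h h e $  — expand S → e h R
step 2: stack=$ R h e  input=e h h e $  — match e
step 3: stack=$ R h  input=h h e $  — match h
step 4: stack=$ R  input=h e $  — expand R → L
step 5: stack=$ L  input=h e $  — expand L → h e
step 6: stack=$ e h  input=h e $  — match h
step 7: stack=$ e  input=e $  — match e
Accept reached after 7 steps.

7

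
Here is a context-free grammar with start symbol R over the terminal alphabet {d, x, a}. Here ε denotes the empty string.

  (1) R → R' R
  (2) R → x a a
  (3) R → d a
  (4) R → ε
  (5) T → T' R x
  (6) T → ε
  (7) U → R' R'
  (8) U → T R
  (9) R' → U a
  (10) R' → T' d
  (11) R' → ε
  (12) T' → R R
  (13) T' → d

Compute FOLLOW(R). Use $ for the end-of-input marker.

{$, a, d, x}

FIRST(R) = {ε, a, d, x}  (via R' R)
FIRST(T') = {ε, a, d, x}  (via R R)
FIRST(T) = {ε, a, d, x}  (via T' R x)
FIRST(U) = {ε, a, d, x}  (via R' R', T R)
FIRST(R') = {ε, a, d, x}  (via U a, T' d)
FOLLOW(R) includes $ since R is the start symbol.
FOLLOW(U): in R'→U a, U is followed by a with FIRST {a}. Thus FOLLOW(U) = {a}.
FOLLOW(T): in U→T R, T is followed by R with FIRST {ε, a, d, x}; in U→T R, the suffix after T is nullable, so FOLLOW(T) ⊇ FOLLOW(U) = {a}. Thus FOLLOW(T) = {a, d, x}.
FOLLOW(T'): in T→T' R x, T' is followed by R x with FIRST {a, d, x}; in R'→T' d, T' is followed by d with FIRST {d}. Thus FOLLOW(T') = {a, d, x}.
FOLLOW(R): in R→R' R, the suffix after R is empty (adds nothing new); in T→T' R x, R is followed by x with FIRST {x}; in U→T R, the suffix after R is empty, so FOLLOW(R) ⊇ FOLLOW(U) = {a}; in T'→R R (occurrence 1), R is followed by R with FIRST {ε, a, d, x}; in T'→R R (occurrence 1), the suffix after R is nullable, so FOLLOW(R) ⊇ FOLLOW(T') = {a, d, x}; in T'→R R (occurrence 2), the suffix after R is empty, so FOLLOW(R) ⊇ FOLLOW(T') = {a, d, x}. Thus FOLLOW(R) = {$, a, d, x}.
FOLLOW(R'): in R→R' R, R' is followed by R with FIRST {ε, a, d, x}; in R→R' R, the suffix after R' is nullable, so FOLLOW(R') ⊇ FOLLOW(R) = {$, a, d, x}; in U→R' R' (occurrence 1), R' is followed by R' with FIRST {ε, a, d, x}; in U→R' R' (occurrence 1), the suffix after R' is nullable, so FOLLOW(R') ⊇ FOLLOW(U) = {a}; in U→R' R' (occurrence 2), the suffix after R' is empty, so FOLLOW(R') ⊇ FOLLOW(U) = {a}. Thus FOLLOW(R') = {$, a, d, x}.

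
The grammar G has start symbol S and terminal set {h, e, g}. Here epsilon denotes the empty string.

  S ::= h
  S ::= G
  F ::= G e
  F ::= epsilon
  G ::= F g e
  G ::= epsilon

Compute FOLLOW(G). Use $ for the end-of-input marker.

{$, e}

FIRST(S): from S::=h we get {h}; from S::=G we get {epsilon, e, g}. So FIRST(S) = {epsilon, e, g, h}.
FIRST(F): from F::=G e we get {e, g}; from F::=epsilon we get {epsilon}. So FIRST(F) = {epsilon, e, g}.
FIRST(G): from G::=F g e we get {e, g}; from G::=epsilon we get {epsilon}. So FIRST(G) = {epsilon, e, g}.
FOLLOW(S) includes $ since S is the start symbol.
FOLLOW(S): S appears on no right-hand side. Thus FOLLOW(S) = {$}.
FOLLOW(F): in G::=F g e, F is followed by g e with FIRST {g}. Thus FOLLOW(F) = {g}.
FOLLOW(G): in S::=G, the suffix after G is empty, so FOLLOW(G) ⊇ FOLLOW(S) = {$}; in F::=G e, G is followed by e with FIRST {e}. Thus FOLLOW(G) = {$, e}.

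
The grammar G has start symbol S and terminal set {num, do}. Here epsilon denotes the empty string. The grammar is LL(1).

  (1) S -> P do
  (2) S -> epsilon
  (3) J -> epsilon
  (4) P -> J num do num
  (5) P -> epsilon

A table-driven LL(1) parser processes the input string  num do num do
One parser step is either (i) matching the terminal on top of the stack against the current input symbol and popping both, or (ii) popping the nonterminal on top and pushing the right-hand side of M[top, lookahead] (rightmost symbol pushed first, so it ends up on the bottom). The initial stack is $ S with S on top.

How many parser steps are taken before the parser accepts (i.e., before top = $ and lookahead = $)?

step 1: stack=$ S  input=num do num do $  — expand S -> P do
step 2: stack=$ do P  input=num do num do $  — expand P -> J num do num
step 3: stack=$ do num do num J  input=num do num do $  — expand J -> epsilon
step 4: stack=$ do num do num  input=num do num do $  — match num
step 5: stack=$ do num do  input=do num do $  — match do
step 6: stack=$ do num  input=num do $  — match num
step 7: stack=$ do  input=do $  — match do
Accept reached after 7 steps.

7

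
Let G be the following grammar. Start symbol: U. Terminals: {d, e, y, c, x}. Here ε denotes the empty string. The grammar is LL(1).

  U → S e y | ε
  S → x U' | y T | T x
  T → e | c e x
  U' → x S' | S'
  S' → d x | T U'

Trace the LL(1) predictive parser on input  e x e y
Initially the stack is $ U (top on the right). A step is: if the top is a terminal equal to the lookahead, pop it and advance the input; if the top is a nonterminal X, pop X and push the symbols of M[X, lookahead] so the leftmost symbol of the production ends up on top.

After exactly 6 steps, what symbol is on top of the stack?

y

step 1: stack=$ U  input=e x e y $  — expand U → S e y
step 2: stack=$ y e S  input=e x e y $  — expand S → T x
step 3: stack=$ y e x T  input=e x e y $  — expand T → e
step 4: stack=$ y e x e  input=e x e y $  — match e
step 5: stack=$ y e x  input=x e y $  — match x
step 6: stack=$ y e  input=e y $  — match e
Stack after step 6: $ y (top = y).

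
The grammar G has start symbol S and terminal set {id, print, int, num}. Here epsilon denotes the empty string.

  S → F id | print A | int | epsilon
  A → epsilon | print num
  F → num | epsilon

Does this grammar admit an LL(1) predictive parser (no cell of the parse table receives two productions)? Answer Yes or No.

Yes

FIRST(S) = {epsilon, id, int, num, print}
FIRST(A) = {epsilon, print}
FIRST(F) = {epsilon, num}
FOLLOW(S) = {$}
FOLLOW(A) = {$}
FOLLOW(F) = {id}
Each cell of M receives at most one production.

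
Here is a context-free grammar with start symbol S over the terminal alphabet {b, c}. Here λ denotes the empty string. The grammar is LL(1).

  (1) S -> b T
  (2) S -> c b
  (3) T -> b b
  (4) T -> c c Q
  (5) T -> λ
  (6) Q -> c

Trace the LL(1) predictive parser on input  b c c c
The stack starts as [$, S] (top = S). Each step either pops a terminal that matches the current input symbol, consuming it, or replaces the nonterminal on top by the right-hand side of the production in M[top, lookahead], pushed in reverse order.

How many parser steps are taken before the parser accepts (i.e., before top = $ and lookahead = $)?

7

     Stack    Input      Action
  1  $ S      b c c c $  expand S -> b T
  2  $ T b    b c c c $  match b
  3  $ T      c c c $    expand T -> c c Q
  4  $ Q c c  c c c $    match c
  5  $ Q c    c c $      match c
  6  $ Q      c $        expand Q -> c
  7  $ c      c $        match c
Accept reached after 7 steps.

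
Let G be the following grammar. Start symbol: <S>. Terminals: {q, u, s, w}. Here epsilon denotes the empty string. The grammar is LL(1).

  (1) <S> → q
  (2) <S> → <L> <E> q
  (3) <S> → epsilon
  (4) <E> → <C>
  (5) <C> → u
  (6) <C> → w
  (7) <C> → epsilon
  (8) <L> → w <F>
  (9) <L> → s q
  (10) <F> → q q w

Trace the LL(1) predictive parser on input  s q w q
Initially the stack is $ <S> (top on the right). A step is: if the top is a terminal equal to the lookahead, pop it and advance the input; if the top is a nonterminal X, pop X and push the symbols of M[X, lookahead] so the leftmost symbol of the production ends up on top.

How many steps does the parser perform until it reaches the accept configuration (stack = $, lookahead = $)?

step 1: stack=$ <S>  input=s q w q $  — expand <S> → <L> <E> q
step 2: stack=$ q <E> <L>  input=s q w q $  — expand <L> → s q
step 3: stack=$ q <E> q s  input=s q w q $  — match s
step 4: stack=$ q <E> q  input=q w q $  — match q
step 5: stack=$ q <E>  input=w q $  — expand <E> → <C>
step 6: stack=$ q <C>  input=w q $  — expand <C> → w
step 7: stack=$ q w  input=w q $  — match w
step 8: stack=$ q  input=q $  — match q
Accept reached after 8 steps.

8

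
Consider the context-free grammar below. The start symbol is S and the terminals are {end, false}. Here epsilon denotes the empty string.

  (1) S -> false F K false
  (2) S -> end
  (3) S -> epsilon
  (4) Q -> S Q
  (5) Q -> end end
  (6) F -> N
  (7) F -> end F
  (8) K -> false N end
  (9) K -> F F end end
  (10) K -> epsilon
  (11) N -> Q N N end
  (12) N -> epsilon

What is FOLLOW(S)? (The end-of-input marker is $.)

{$, end, false}

FIRST(S): from S->false F K false we get {false}; from S->end we get {end}; from S->epsilon we get {epsilon}. So FIRST(S) = {epsilon, end, false}.
FIRST(Q): from Q->S Q we get {end, false}; from Q->end end we get {end}. So FIRST(Q) = {end, false}.
FIRST(N): from N->Q N N end we get {end, false}; from N->epsilon we get {epsilon}. So FIRST(N) = {epsilon, end, false}.
FIRST(F): from F->N we get {epsilon, end, false}; from F->end F we get {end}. So FIRST(F) = {epsilon, end, false}.
FIRST(K): from K->false N end we get {false}; from K->F F end end we get {end, false}; from K->epsilon we get {epsilon}. So FIRST(K) = {epsilon, end, false}.
FOLLOW(S) includes $ since S is the start symbol.
FOLLOW(S): in Q->S Q, S is followed by Q with FIRST {end, false}. Thus FOLLOW(S) = {$, end, false}.
FOLLOW(Q): in Q->S Q, the suffix after Q is empty (adds nothing new); in N->Q N N end, Q is followed by N N end with FIRST {end, false}. Thus FOLLOW(Q) = {end, false}.
FOLLOW(F): in S->false F K false, F is followed by K false with FIRST {end, false}; in F->end F, the suffix after F is empty (adds nothing new); in K->F F end end (occurrence 1), F is followed by F end end with FIRST {end, false}; in K->F F end end (occurrence 2), F is followed by end end with FIRST {end}. Thus FOLLOW(F) = {end, false}.
FOLLOW(K): in S->false F K false, K is followed by false with FIRST {false}. Thus FOLLOW(K) = {false}.
FOLLOW(N): in F->N, the suffix after N is empty, so FOLLOW(N) ⊇ FOLLOW(F) = {end, false}; in K->false N end, N is followed by end with FIRST {end}; in N->Q N N end (occurrence 1), N is followed by N end with FIRST {end, false}; in N->Q N N end (occurrence 2), N is followed by end with FIRST {end}. Thus FOLLOW(N) = {end, false}.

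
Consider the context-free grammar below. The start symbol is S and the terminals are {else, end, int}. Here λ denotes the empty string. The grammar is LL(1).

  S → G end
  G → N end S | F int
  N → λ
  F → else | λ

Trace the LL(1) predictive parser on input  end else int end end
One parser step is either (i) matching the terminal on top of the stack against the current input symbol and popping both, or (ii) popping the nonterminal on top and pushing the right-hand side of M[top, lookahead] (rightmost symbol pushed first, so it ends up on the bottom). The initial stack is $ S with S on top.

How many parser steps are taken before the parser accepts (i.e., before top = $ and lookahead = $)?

11

      Stack               Input                   Action
   1  $ S                 end else int end end $  expand S → G end
   2  $ end G             end else int end end $  expand G → N end S
   3  $ end S end N       end else int end end $  expand N → λ
   4  $ end S end         end else int end end $  match end
   5  $ end S             else int end end $      expand S → G end
   6  $ end end G         else int end end $      expand G → F int
   7  $ end end int F     else int end end $      expand F → else
   8  $ end end int else  else int end end $      match else
   9  $ end end int       int end end $           match int
  10  $ end end           end end $               match end
  11  $ end               end $                   match end
Accept reached after 11 steps.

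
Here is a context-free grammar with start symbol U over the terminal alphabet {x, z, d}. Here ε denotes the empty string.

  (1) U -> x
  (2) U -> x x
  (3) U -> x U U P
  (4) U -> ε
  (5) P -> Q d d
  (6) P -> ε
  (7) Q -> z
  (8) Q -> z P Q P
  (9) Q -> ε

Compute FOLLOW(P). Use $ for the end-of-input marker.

FIRST(U): from U->x we get {x}; from U->x x we get {x}; from U->x U U P we get {x}; from U->ε we get {ε}. So FIRST(U) = {ε, x}.
FIRST(Q): from Q->z we get {z}; from Q->z P Q P we get {z}; from Q->ε we get {ε}. So FIRST(Q) = {ε, z}.
FIRST(P): from P->Q d d we get {d, z}; from P->ε we get {ε}. So FIRST(P) = {ε, d, z}.
FOLLOW(U) includes $ since U is the start symbol.
FOLLOW(U): in U->x U U P (occurrence 1), U is followed by U P with FIRST {ε, d, x, z}; in U->x U U P (occurrence 1), the suffix after U is nullable (adds nothing new); in U->x U U P (occurrence 2), U is followed by P with FIRST {ε, d, z}; in U->x U U P (occurrence 2), the suffix after U is nullable (adds nothing new). Thus FOLLOW(U) = {$, d, x, z}.
FOLLOW(Q): in P->Q d d, Q is followed by d d with FIRST {d}; in Q->z P Q P, Q is followed by P with FIRST {ε, d, z}; in Q->z P Q P, the suffix after Q is nullable (adds nothing new). Thus FOLLOW(Q) = {d, z}.
FOLLOW(P): in U->x U U P, the suffix after P is empty, so FOLLOW(P) ⊇ FOLLOW(U) = {$, d, x, z}; in Q->z P Q P (occurrence 1), P is followed by Q P with FIRST {ε, d, z}; in Q->z P Q P (occurrence 1), the suffix after P is nullable, so FOLLOW(P) ⊇ FOLLOW(Q) = {d, z}; in Q->z P Q P (occurrence 2), the suffix after P is empty, so FOLLOW(P) ⊇ FOLLOW(Q) = {d, z}. Thus FOLLOW(P) = {$, d, x, z}.

{$, d, x, z}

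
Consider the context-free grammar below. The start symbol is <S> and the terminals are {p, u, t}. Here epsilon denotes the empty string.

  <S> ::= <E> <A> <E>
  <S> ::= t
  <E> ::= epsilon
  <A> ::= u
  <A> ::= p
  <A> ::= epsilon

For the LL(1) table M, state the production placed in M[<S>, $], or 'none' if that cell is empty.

FIRST(<E>) = {epsilon}
FIRST(<A>) = {epsilon, p, u}
FIRST(<S>) = {epsilon, p, t, u}  (via <E> <A> <E>)
FOLLOW(<S>) includes $ since <S> is the start symbol.
FOLLOW(<S>): <S> appears on no right-hand side. Thus FOLLOW(<S>) = {$}.
For <S> ::= <E> <A> <E>: FIRST(<E> <A> <E>) = {epsilon, p, u}, so it goes in M[<S>, t] for t ∈ {p, u}; since epsilon ∈ FIRST, also for every t ∈ FOLLOW(<S>) = {$}.
For <S> ::= t: FIRST(t) = {t}, so it goes in M[<S>, t] for t ∈ {t}.

<S> ::= <E> <A> <E>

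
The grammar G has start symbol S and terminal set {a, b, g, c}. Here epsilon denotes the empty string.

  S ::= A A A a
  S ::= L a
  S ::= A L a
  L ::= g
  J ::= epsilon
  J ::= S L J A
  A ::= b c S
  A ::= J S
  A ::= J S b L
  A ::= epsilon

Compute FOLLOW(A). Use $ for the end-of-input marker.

FIRST(L) = {g}
FIRST(S) = {a, b, g}  (via A A A a, L a, A L a)
FIRST(J) = {epsilon, a, b, g}  (via S L J A)
FIRST(A) = {epsilon, a, b, g}  (via J S, J S b L)
FOLLOW(S) includes $ since S is the start symbol.
FOLLOW(J): in J::=S L J A, J is followed by A with FIRST {epsilon, a, b, g}; in J::=S L J A, the suffix after J is nullable (adds nothing new); in A::=J S, J is followed by S with FIRST {a, b, g}; in A::=J S b L, J is followed by S b L with FIRST {a, b, g}. Thus FOLLOW(J) = {a, b, g}.
FOLLOW(A): in S::=A A A a (occurrence 1), A is followed by A A a with FIRST {a, b, g}; in S::=A A A a (occurrence 2), A is followed by A a with FIRST {a, b, g}; in S::=A A A a (occurrence 3), A is followed by a with FIRST {a}; in S::=A L a, A is followed by L a with FIRST {g}; in J::=S L J A, the suffix after A is empty, so FOLLOW(A) ⊇ FOLLOW(J) = {a, b, g}. Thus FOLLOW(A) = {a, b, g}.
FOLLOW(S): in J::=S L J A, S is followed by L J A with FIRST {g}; in A::=b c S, the suffix after S is empty, so FOLLOW(S) ⊇ FOLLOW(A) = {a, b, g}; in A::=J S, the suffix after S is empty, so FOLLOW(S) ⊇ FOLLOW(A) = {a, b, g}; in A::=J S b L, S is followed by b L with FIRST {b}. Thus FOLLOW(S) = {$, a, b, g}.
FOLLOW(L): in S::=L a, L is followed by a with FIRST {a}; in S::=A L a, L is followed by a with FIRST {a}; in J::=S L J A, L is followed by J A with FIRST {epsilon, a, b, g}; in J::=S L J A, the suffix after L is nullable, so FOLLOW(L) ⊇ FOLLOW(J) = {a, b, g}; in A::=J S b L, the suffix after L is empty, so FOLLOW(L) ⊇ FOLLOW(A) = {a, b, g}. Thus FOLLOW(L) = {a, b, g}.

{a, b, g}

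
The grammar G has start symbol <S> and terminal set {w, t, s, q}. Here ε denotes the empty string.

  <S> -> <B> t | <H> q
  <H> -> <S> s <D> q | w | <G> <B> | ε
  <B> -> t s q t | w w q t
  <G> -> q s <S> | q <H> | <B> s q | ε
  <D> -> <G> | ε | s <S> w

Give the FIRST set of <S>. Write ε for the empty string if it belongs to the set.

{q, t, w}

FIRST(<B>): from <B>->t s q t we get {t}; from <B>->w w q t we get {w}. So FIRST(<B>) = {t, w}.
FIRST(<G>): from <G>->q s <S> we get {q}; from <G>->q <H> we get {q}; from <G>-><B> s q we get {t, w}; from <G>->ε we get {ε}. So FIRST(<G>) = {ε, q, t, w}.
FIRST(<D>): from <D>-><G> we get {ε, q, t, w}; from <D>->ε we get {ε}; from <D>->s <S> w we get {s}. So FIRST(<D>) = {ε, q, s, t, w}.
FIRST(<S>): from <S>-><B> t we get {t, w}; from <S>-><H> q we get {q, t, w}. So FIRST(<S>) = {q, t, w}.
FIRST(<H>): from <H>-><S> s <D> q we get {q, t, w}; from <H>->w we get {w}; from <H>-><G> <B> we get {q, t, w}; from <H>->ε we get {ε}. So FIRST(<H>) = {ε, q, t, w}.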